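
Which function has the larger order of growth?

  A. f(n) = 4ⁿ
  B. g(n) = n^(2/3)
A

f(n) = 4ⁿ is O(4ⁿ), while g(n) = n^(2/3) is O(n^(2/3)).
Since O(4ⁿ) grows faster than O(n^(2/3)), f(n) dominates.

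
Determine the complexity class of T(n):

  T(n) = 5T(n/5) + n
Θ(n log n)

Master Theorem: a = 5, b = 5, f(n) = n.
Compute the critical exponent d = log₅(5) = 1.
Compare f(n) = Θ(n) against n^d:
  k = 1 = d, so f(n) = Θ(n^d) — Case 2.
  Work is balanced across levels: T(n) = Θ(n^d log n) = Θ(n log n).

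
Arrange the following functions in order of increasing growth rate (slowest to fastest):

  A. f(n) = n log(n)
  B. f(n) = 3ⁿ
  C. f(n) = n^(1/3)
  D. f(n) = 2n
C < D < A < B

Comparing growth rates:
C = n^(1/3) is O(n^(1/3))
D = 2n is O(n)
A = n log(n) is O(n log n)
B = 3ⁿ is O(3ⁿ)

Therefore, the order from slowest to fastest is: C < D < A < B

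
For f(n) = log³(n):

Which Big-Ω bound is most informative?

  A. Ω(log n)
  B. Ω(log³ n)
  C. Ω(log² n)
B

f(n) = log³(n) is Ω(log³ n).
All listed options are valid Big-Ω bounds (lower bounds),
but Ω(log³ n) is the tightest (largest valid bound).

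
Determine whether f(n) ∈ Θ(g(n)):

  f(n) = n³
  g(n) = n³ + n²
True

f(n) = n³ and g(n) = n³ + n² are both O(n³).
Since they have the same asymptotic growth rate, f(n) = Θ(g(n)) is true.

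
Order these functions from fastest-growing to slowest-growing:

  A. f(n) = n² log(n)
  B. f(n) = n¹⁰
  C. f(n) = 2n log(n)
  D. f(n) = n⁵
B > D > A > C

Comparing growth rates:
B = n¹⁰ is O(n¹⁰)
D = n⁵ is O(n⁵)
A = n² log(n) is O(n² log n)
C = 2n log(n) is O(n log n)

Therefore, the order from fastest to slowest is: B > D > A > C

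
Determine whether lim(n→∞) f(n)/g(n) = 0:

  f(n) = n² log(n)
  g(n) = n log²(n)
False

f(n) = n² log(n) is O(n² log n), and g(n) = n log²(n) is O(n log² n).
Since O(n² log n) grows faster than or equal to O(n log² n), f(n) = o(g(n)) is false.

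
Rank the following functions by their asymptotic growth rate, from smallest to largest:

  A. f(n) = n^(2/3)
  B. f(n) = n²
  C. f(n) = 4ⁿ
A < B < C

Comparing growth rates:
A = n^(2/3) is O(n^(2/3))
B = n² is O(n²)
C = 4ⁿ is O(4ⁿ)

Therefore, the order from slowest to fastest is: A < B < C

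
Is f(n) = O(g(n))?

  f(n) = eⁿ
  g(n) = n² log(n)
False

f(n) = eⁿ is O(eⁿ), and g(n) = n² log(n) is O(n² log n).
Since O(eⁿ) grows faster than O(n² log n), f(n) = O(g(n)) is false.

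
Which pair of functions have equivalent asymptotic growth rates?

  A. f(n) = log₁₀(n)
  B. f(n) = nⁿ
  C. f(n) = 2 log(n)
A and C

Examining each function:
  A. log₁₀(n) is O(log n)
  B. nⁿ is O(nⁿ)
  C. 2 log(n) is O(log n)

Functions A and C both have the same complexity class.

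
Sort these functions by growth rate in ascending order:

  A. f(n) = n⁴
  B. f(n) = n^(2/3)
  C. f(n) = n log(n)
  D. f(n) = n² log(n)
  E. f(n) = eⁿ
B < C < D < A < E

Comparing growth rates:
B = n^(2/3) is O(n^(2/3))
C = n log(n) is O(n log n)
D = n² log(n) is O(n² log n)
A = n⁴ is O(n⁴)
E = eⁿ is O(eⁿ)

Therefore, the order from slowest to fastest is: B < C < D < A < E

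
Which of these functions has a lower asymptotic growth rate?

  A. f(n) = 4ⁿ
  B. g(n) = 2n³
B

f(n) = 4ⁿ is O(4ⁿ), while g(n) = 2n³ is O(n³).
Since O(n³) grows slower than O(4ⁿ), g(n) is dominated.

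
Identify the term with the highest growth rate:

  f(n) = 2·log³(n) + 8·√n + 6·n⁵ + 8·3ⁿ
8·3ⁿ

Looking at each term:
  - 2·log³(n) is O(log³ n)
  - 8·√n is O(√n)
  - 6·n⁵ is O(n⁵)
  - 8·3ⁿ is O(3ⁿ)

The term 8·3ⁿ (O(3ⁿ)) grows fastest and dominates all others.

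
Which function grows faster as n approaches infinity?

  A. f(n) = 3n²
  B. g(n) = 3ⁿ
B

f(n) = 3n² is O(n²), while g(n) = 3ⁿ is O(3ⁿ).
Since O(3ⁿ) grows faster than O(n²), g(n) dominates.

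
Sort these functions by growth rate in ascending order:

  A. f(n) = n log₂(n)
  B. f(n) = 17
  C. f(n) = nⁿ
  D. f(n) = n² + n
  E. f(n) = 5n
B < E < A < D < C

Comparing growth rates:
B = 17 is O(1)
E = 5n is O(n)
A = n log₂(n) is O(n log n)
D = n² + n is O(n²)
C = nⁿ is O(nⁿ)

Therefore, the order from slowest to fastest is: B < E < A < D < C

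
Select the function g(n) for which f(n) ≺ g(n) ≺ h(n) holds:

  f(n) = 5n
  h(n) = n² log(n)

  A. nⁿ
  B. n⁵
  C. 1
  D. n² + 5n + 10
D

We need g(n) with 5n = o(g(n)) and g(n) = o(n² log(n)), i.e. O(n) ≺ g ≺ O(n² log n).
Check each option:
  A. nⁿ — O(nⁿ) does not grow strictly slower than h(n)
  B. n⁵ — O(n⁵) does not grow strictly slower than h(n)
  C. 1 — O(1) does not grow strictly faster than f(n)
  D. n² + 5n + 10 — O(n²) is strictly between O(n) and O(n² log n) ✓

Only option D (n² + 5n + 10) lies strictly between.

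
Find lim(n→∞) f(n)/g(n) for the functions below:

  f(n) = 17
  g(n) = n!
0

Since 17 (O(1)) grows slower than n! (O(n!)),
the ratio f(n)/g(n) → 0 as n → ∞.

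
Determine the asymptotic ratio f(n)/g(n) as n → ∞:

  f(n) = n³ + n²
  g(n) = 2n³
1/2

Since n³ + n² and 2n³ have the same growth rate (O(n³)),
the ratio converges to a constant: 1/2.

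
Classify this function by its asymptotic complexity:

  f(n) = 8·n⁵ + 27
O(n⁵)

The dominant term in 8·n⁵ + 27 is 8·n⁵, which is Θ(n⁵).
Lower-order terms (27) are asymptotically negligible.
Constants are absorbed, so the tightest bound is O(n⁵).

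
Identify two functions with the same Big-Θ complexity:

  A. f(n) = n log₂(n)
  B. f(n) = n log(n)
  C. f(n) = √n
A and B

Examining each function:
  A. n log₂(n) is O(n log n)
  B. n log(n) is O(n log n)
  C. √n is O(√n)

Functions A and B both have the same complexity class.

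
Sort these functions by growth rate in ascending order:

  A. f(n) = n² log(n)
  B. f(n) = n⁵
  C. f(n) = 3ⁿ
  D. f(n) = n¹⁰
A < B < D < C

Comparing growth rates:
A = n² log(n) is O(n² log n)
B = n⁵ is O(n⁵)
D = n¹⁰ is O(n¹⁰)
C = 3ⁿ is O(3ⁿ)

Therefore, the order from slowest to fastest is: A < B < D < C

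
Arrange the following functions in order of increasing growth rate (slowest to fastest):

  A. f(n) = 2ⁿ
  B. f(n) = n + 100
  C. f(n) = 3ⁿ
B < A < C

Comparing growth rates:
B = n + 100 is O(n)
A = 2ⁿ is O(2ⁿ)
C = 3ⁿ is O(3ⁿ)

Therefore, the order from slowest to fastest is: B < A < C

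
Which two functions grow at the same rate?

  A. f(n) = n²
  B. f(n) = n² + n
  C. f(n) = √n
A and B

Examining each function:
  A. n² is O(n²)
  B. n² + n is O(n²)
  C. √n is O(√n)

Functions A and B both have the same complexity class.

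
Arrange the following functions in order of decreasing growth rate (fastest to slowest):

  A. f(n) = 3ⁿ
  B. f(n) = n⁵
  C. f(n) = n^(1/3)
A > B > C

Comparing growth rates:
A = 3ⁿ is O(3ⁿ)
B = n⁵ is O(n⁵)
C = n^(1/3) is O(n^(1/3))

Therefore, the order from fastest to slowest is: A > B > C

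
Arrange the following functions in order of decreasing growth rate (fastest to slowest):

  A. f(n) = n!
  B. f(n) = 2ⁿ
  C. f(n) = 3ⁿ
A > C > B

Comparing growth rates:
A = n! is O(n!)
C = 3ⁿ is O(3ⁿ)
B = 2ⁿ is O(2ⁿ)

Therefore, the order from fastest to slowest is: A > C > B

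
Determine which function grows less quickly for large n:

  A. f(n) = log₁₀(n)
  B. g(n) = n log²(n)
A

f(n) = log₁₀(n) is O(log n), while g(n) = n log²(n) is O(n log² n).
Since O(log n) grows slower than O(n log² n), f(n) is dominated.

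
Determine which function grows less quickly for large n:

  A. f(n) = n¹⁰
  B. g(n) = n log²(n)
B

f(n) = n¹⁰ is O(n¹⁰), while g(n) = n log²(n) is O(n log² n).
Since O(n log² n) grows slower than O(n¹⁰), g(n) is dominated.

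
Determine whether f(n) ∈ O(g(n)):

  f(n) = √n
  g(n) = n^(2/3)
True

f(n) = √n is O(√n), and g(n) = n^(2/3) is O(n^(2/3)).
Since O(√n) ⊆ O(n^(2/3)) (f grows no faster than g), f(n) = O(g(n)) is true.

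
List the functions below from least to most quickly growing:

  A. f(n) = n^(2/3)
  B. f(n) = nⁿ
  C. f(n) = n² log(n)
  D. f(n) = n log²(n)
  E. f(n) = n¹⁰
A < D < C < E < B

Comparing growth rates:
A = n^(2/3) is O(n^(2/3))
D = n log²(n) is O(n log² n)
C = n² log(n) is O(n² log n)
E = n¹⁰ is O(n¹⁰)
B = nⁿ is O(nⁿ)

Therefore, the order from slowest to fastest is: A < D < C < E < B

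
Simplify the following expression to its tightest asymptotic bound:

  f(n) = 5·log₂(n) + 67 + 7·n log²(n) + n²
Θ(n²)

Order the terms by growth rate: 67 ≺ 5·log₂(n) ≺ 7·n log²(n) ≺ n².
The fastest-growing term n² dominates as n → ∞; dropping its constant factor gives Θ(n²).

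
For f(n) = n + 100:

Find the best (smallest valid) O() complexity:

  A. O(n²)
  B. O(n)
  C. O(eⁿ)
B

f(n) = n + 100 is O(n).
All listed options are valid Big-O bounds (upper bounds),
but O(n) is the tightest (smallest valid bound).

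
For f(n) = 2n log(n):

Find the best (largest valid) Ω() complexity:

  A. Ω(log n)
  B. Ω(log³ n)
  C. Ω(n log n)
C

f(n) = 2n log(n) is Ω(n log n).
All listed options are valid Big-Ω bounds (lower bounds),
but Ω(n log n) is the tightest (largest valid bound).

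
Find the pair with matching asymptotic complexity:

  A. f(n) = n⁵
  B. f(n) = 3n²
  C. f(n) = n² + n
B and C

Examining each function:
  A. n⁵ is O(n⁵)
  B. 3n² is O(n²)
  C. n² + n is O(n²)

Functions B and C both have the same complexity class.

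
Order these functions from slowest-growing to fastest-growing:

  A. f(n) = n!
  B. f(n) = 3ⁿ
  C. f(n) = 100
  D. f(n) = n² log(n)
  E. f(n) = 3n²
C < E < D < B < A

Comparing growth rates:
C = 100 is O(1)
E = 3n² is O(n²)
D = n² log(n) is O(n² log n)
B = 3ⁿ is O(3ⁿ)
A = n! is O(n!)

Therefore, the order from slowest to fastest is: C < E < D < B < A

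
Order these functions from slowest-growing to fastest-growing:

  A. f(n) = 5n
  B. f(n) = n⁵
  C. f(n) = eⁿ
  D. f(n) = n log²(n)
A < D < B < C

Comparing growth rates:
A = 5n is O(n)
D = n log²(n) is O(n log² n)
B = n⁵ is O(n⁵)
C = eⁿ is O(eⁿ)

Therefore, the order from slowest to fastest is: A < D < B < C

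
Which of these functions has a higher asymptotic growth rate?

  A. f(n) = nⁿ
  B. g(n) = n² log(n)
A

f(n) = nⁿ is O(nⁿ), while g(n) = n² log(n) is O(n² log n).
Since O(nⁿ) grows faster than O(n² log n), f(n) dominates.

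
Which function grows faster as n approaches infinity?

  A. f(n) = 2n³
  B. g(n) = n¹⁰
B

f(n) = 2n³ is O(n³), while g(n) = n¹⁰ is O(n¹⁰).
Since O(n¹⁰) grows faster than O(n³), g(n) dominates.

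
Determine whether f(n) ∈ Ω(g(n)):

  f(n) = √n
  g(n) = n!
False

f(n) = √n is O(√n), and g(n) = n! is O(n!).
Since O(√n) grows slower than O(n!), f(n) = Ω(g(n)) is false.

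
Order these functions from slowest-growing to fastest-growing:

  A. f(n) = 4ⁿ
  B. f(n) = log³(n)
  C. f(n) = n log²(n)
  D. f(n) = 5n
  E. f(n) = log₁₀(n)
E < B < D < C < A

Comparing growth rates:
E = log₁₀(n) is O(log n)
B = log³(n) is O(log³ n)
D = 5n is O(n)
C = n log²(n) is O(n log² n)
A = 4ⁿ is O(4ⁿ)

Therefore, the order from slowest to fastest is: E < B < D < C < A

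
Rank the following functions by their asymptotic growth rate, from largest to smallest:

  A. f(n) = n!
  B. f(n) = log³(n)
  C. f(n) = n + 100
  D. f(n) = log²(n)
A > C > B > D

Comparing growth rates:
A = n! is O(n!)
C = n + 100 is O(n)
B = log³(n) is O(log³ n)
D = log²(n) is O(log² n)

Therefore, the order from fastest to slowest is: A > C > B > D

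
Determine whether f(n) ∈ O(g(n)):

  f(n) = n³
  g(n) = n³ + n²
True

f(n) = n³ and g(n) = n³ + n² are both O(n³).
Big-O permits equal growth rates (f ≤ c·g for some c), so f(n) = O(g(n)) is true.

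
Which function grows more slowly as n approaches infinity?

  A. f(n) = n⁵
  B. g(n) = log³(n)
B

f(n) = n⁵ is O(n⁵), while g(n) = log³(n) is O(log³ n).
Since O(log³ n) grows slower than O(n⁵), g(n) is dominated.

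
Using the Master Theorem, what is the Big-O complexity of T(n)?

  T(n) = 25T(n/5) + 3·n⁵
Θ(n⁵)

Master Theorem: a = 25, b = 5, f(n) = 3·n⁵.
Compute the critical exponent d = log₅(25) = 2.
Compare f(n) = Θ(n⁵) against n^d:
  k = 5 > d = 2, so f(n) = Ω(n^(d+ε)) — Case 3.
  Regularity: a·(n/b)^5/n^5 = a/b^5 = 25/3125 < 1 ✓.
  The top-level work dominates: T(n) = Θ(f(n)) = Θ(n⁵).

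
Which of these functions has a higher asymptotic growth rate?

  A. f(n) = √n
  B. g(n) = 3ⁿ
B

f(n) = √n is O(√n), while g(n) = 3ⁿ is O(3ⁿ).
Since O(3ⁿ) grows faster than O(√n), g(n) dominates.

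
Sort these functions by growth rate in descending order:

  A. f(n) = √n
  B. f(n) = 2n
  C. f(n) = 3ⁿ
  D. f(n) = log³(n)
C > B > A > D

Comparing growth rates:
C = 3ⁿ is O(3ⁿ)
B = 2n is O(n)
A = √n is O(√n)
D = log³(n) is O(log³ n)

Therefore, the order from fastest to slowest is: C > B > A > D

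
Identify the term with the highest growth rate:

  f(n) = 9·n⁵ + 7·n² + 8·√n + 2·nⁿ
2·nⁿ

Looking at each term:
  - 9·n⁵ is O(n⁵)
  - 7·n² is O(n²)
  - 8·√n is O(√n)
  - 2·nⁿ is O(nⁿ)

The term 2·nⁿ (O(nⁿ)) grows fastest and dominates all others.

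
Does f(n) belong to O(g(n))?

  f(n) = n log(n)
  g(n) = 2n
False

f(n) = n log(n) is O(n log n), and g(n) = 2n is O(n).
Since O(n log n) grows faster than O(n), f(n) = O(g(n)) is false.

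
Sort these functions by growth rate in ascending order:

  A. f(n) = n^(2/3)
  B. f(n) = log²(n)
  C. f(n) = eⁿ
B < A < C

Comparing growth rates:
B = log²(n) is O(log² n)
A = n^(2/3) is O(n^(2/3))
C = eⁿ is O(eⁿ)

Therefore, the order from slowest to fastest is: B < A < C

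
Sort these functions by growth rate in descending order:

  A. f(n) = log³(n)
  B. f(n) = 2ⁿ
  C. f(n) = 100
B > A > C

Comparing growth rates:
B = 2ⁿ is O(2ⁿ)
A = log³(n) is O(log³ n)
C = 100 is O(1)

Therefore, the order from fastest to slowest is: B > A > C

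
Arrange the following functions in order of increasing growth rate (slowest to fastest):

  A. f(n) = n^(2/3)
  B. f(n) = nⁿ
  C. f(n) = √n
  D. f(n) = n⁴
C < A < D < B

Comparing growth rates:
C = √n is O(√n)
A = n^(2/3) is O(n^(2/3))
D = n⁴ is O(n⁴)
B = nⁿ is O(nⁿ)

Therefore, the order from slowest to fastest is: C < A < D < B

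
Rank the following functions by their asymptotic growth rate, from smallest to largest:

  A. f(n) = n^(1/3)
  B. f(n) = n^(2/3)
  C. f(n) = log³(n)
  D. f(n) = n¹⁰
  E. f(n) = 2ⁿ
C < A < B < D < E

Comparing growth rates:
C = log³(n) is O(log³ n)
A = n^(1/3) is O(n^(1/3))
B = n^(2/3) is O(n^(2/3))
D = n¹⁰ is O(n¹⁰)
E = 2ⁿ is O(2ⁿ)

Therefore, the order from slowest to fastest is: C < A < B < D < E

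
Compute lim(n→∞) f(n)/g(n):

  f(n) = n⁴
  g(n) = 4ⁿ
0

Since n⁴ (O(n⁴)) grows slower than 4ⁿ (O(4ⁿ)),
the ratio f(n)/g(n) → 0 as n → ∞.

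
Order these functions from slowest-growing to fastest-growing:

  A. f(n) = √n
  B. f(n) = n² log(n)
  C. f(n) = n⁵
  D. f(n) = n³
A < B < D < C

Comparing growth rates:
A = √n is O(√n)
B = n² log(n) is O(n² log n)
D = n³ is O(n³)
C = n⁵ is O(n⁵)

Therefore, the order from slowest to fastest is: A < B < D < C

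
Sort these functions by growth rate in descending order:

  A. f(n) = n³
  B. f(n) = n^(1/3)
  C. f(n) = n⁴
C > A > B

Comparing growth rates:
C = n⁴ is O(n⁴)
A = n³ is O(n³)
B = n^(1/3) is O(n^(1/3))

Therefore, the order from fastest to slowest is: C > A > B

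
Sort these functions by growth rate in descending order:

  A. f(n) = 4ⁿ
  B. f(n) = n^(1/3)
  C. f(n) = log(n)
A > B > C

Comparing growth rates:
A = 4ⁿ is O(4ⁿ)
B = n^(1/3) is O(n^(1/3))
C = log(n) is O(log n)

Therefore, the order from fastest to slowest is: A > B > C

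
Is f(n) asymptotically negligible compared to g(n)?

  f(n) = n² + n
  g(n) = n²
False

f(n) = n² + n is O(n²), and g(n) = n² is O(n²).
Since they have the same growth rate, f(n) = o(g(n)) is false.
(f = o(g) requires f to grow strictly slower, not equal.)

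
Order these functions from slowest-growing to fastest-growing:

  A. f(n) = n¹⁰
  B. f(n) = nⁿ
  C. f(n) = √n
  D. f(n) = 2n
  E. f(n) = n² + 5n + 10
C < D < E < A < B

Comparing growth rates:
C = √n is O(√n)
D = 2n is O(n)
E = n² + 5n + 10 is O(n²)
A = n¹⁰ is O(n¹⁰)
B = nⁿ is O(nⁿ)

Therefore, the order from slowest to fastest is: C < D < E < A < B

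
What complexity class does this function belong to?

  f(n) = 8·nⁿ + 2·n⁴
O(nⁿ)

The dominant term in 8·nⁿ + 2·n⁴ is 8·nⁿ, which is Θ(nⁿ).
Lower-order terms (2·n⁴) are asymptotically negligible.
Constants are absorbed, so the tightest bound is O(nⁿ).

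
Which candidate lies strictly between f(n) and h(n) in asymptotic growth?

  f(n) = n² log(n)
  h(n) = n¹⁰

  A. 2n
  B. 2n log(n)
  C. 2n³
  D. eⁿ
C

We need g(n) with n² log(n) = o(g(n)) and g(n) = o(n¹⁰), i.e. O(n² log n) ≺ g ≺ O(n¹⁰).
Check each option:
  A. 2n — O(n) does not grow strictly faster than f(n)
  B. 2n log(n) — O(n log n) does not grow strictly faster than f(n)
  C. 2n³ — O(n³) is strictly between O(n² log n) and O(n¹⁰) ✓
  D. eⁿ — O(eⁿ) does not grow strictly slower than h(n)

Only option C (2n³) lies strictly between.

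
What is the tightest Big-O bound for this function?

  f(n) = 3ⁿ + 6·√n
O(3ⁿ)

The dominant term in 3ⁿ + 6·√n is 3ⁿ, which is Θ(3ⁿ).
Lower-order terms (6·√n) are asymptotically negligible.
Constants are absorbed, so the tightest bound is O(3ⁿ).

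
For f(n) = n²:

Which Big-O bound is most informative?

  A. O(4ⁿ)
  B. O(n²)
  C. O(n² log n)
B

f(n) = n² is O(n²).
All listed options are valid Big-O bounds (upper bounds),
but O(n²) is the tightest (smallest valid bound).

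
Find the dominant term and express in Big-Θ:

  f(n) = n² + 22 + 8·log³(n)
Θ(n²)

Order the terms by growth rate: 22 ≺ 8·log³(n) ≺ n².
The fastest-growing term n² dominates as n → ∞; dropping its constant factor gives Θ(n²).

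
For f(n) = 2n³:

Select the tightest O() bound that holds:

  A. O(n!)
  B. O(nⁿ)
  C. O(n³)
C

f(n) = 2n³ is O(n³).
All listed options are valid Big-O bounds (upper bounds),
but O(n³) is the tightest (smallest valid bound).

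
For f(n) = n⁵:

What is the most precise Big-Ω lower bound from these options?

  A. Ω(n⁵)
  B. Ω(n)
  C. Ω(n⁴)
A

f(n) = n⁵ is Ω(n⁵).
All listed options are valid Big-Ω bounds (lower bounds),
but Ω(n⁵) is the tightest (largest valid bound).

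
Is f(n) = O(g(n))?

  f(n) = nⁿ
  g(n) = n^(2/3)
False

f(n) = nⁿ is O(nⁿ), and g(n) = n^(2/3) is O(n^(2/3)).
Since O(nⁿ) grows faster than O(n^(2/3)), f(n) = O(g(n)) is false.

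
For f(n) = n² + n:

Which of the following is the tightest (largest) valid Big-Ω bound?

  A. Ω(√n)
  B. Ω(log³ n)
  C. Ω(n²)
C

f(n) = n² + n is Ω(n²).
All listed options are valid Big-Ω bounds (lower bounds),
but Ω(n²) is the tightest (largest valid bound).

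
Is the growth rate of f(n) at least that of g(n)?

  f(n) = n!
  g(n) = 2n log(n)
True

f(n) = n! is O(n!), and g(n) = 2n log(n) is O(n log n).
Since O(n!) grows at least as fast as O(n log n), f(n) = Ω(g(n)) is true.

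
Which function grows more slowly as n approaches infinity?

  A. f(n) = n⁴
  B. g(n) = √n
B

f(n) = n⁴ is O(n⁴), while g(n) = √n is O(√n).
Since O(√n) grows slower than O(n⁴), g(n) is dominated.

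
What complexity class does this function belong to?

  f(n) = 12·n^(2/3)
O(n^(2/3))

The dominant term in 12·n^(2/3) is 12·n^(2/3), which is Θ(n^(2/3)).
Constants are absorbed, so the tightest bound is O(n^(2/3)).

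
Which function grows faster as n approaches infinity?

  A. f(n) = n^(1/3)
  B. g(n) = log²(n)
A

f(n) = n^(1/3) is O(n^(1/3)), while g(n) = log²(n) is O(log² n).
Since O(n^(1/3)) grows faster than O(log² n), f(n) dominates.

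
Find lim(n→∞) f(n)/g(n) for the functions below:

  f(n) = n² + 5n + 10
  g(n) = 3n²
1/3

Since n² + 5n + 10 and 3n² have the same growth rate (O(n²)),
the ratio converges to a constant: 1/3.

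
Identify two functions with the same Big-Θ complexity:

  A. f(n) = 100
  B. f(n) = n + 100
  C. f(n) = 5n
B and C

Examining each function:
  A. 100 is O(1)
  B. n + 100 is O(n)
  C. 5n is O(n)

Functions B and C both have the same complexity class.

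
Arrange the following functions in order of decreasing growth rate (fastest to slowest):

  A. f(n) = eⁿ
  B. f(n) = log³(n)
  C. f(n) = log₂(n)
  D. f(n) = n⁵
A > D > B > C

Comparing growth rates:
A = eⁿ is O(eⁿ)
D = n⁵ is O(n⁵)
B = log³(n) is O(log³ n)
C = log₂(n) is O(log n)

Therefore, the order from fastest to slowest is: A > D > B > C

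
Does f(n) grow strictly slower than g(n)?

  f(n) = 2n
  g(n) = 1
False

f(n) = 2n is O(n), and g(n) = 1 is O(1).
Since O(n) grows faster than or equal to O(1), f(n) = o(g(n)) is false.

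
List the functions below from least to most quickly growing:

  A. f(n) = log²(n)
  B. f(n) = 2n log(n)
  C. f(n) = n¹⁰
A < B < C

Comparing growth rates:
A = log²(n) is O(log² n)
B = 2n log(n) is O(n log n)
C = n¹⁰ is O(n¹⁰)

Therefore, the order from slowest to fastest is: A < B < C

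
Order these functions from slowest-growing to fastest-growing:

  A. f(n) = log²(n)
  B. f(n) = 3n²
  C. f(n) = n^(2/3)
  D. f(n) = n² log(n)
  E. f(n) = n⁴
A < C < B < D < E

Comparing growth rates:
A = log²(n) is O(log² n)
C = n^(2/3) is O(n^(2/3))
B = 3n² is O(n²)
D = n² log(n) is O(n² log n)
E = n⁴ is O(n⁴)

Therefore, the order from slowest to fastest is: A < C < B < D < E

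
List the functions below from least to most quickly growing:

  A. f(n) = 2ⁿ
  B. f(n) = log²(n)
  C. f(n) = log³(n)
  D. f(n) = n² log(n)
B < C < D < A

Comparing growth rates:
B = log²(n) is O(log² n)
C = log³(n) is O(log³ n)
D = n² log(n) is O(n² log n)
A = 2ⁿ is O(2ⁿ)

Therefore, the order from slowest to fastest is: B < C < D < A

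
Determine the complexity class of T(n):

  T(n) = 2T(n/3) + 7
Θ(n^log₃(2))

Master Theorem: a = 2, b = 3, f(n) = 7.
Compute the critical exponent d = log₃(2) = 0.631.
Compare f(n) = Θ(1) against n^d:
  k = 0 < d = 0.631, so f(n) = O(n^(d-ε)) — Case 1.
  The recursion cost dominates: T(n) = Θ(n^d) = Θ(n^log₃(2)).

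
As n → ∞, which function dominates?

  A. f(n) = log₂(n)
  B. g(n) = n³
B

f(n) = log₂(n) is O(log n), while g(n) = n³ is O(n³).
Since O(n³) grows faster than O(log n), g(n) dominates.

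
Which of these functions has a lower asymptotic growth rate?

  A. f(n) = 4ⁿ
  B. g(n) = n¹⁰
B

f(n) = 4ⁿ is O(4ⁿ), while g(n) = n¹⁰ is O(n¹⁰).
Since O(n¹⁰) grows slower than O(4ⁿ), g(n) is dominated.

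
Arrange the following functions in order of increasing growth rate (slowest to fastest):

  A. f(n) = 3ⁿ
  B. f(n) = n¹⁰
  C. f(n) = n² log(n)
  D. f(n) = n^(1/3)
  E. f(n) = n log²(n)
D < E < C < B < A

Comparing growth rates:
D = n^(1/3) is O(n^(1/3))
E = n log²(n) is O(n log² n)
C = n² log(n) is O(n² log n)
B = n¹⁰ is O(n¹⁰)
A = 3ⁿ is O(3ⁿ)

Therefore, the order from slowest to fastest is: D < E < C < B < A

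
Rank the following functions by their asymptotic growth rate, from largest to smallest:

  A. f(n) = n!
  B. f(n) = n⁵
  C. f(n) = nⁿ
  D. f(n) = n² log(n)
C > A > B > D

Comparing growth rates:
C = nⁿ is O(nⁿ)
A = n! is O(n!)
B = n⁵ is O(n⁵)
D = n² log(n) is O(n² log n)

Therefore, the order from fastest to slowest is: C > A > B > D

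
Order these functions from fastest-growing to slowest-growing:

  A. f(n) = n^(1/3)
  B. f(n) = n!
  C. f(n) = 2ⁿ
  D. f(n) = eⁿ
B > D > C > A

Comparing growth rates:
B = n! is O(n!)
D = eⁿ is O(eⁿ)
C = 2ⁿ is O(2ⁿ)
A = n^(1/3) is O(n^(1/3))

Therefore, the order from fastest to slowest is: B > D > C > A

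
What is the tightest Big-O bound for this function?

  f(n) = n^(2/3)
O(n^(2/3))

The dominant term in n^(2/3) is n^(2/3), which is Θ(n^(2/3)).
Constants are absorbed, so the tightest bound is O(n^(2/3)).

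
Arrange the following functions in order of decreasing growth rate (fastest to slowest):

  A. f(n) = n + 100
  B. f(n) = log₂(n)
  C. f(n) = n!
C > A > B

Comparing growth rates:
C = n! is O(n!)
A = n + 100 is O(n)
B = log₂(n) is O(log n)

Therefore, the order from fastest to slowest is: C > A > B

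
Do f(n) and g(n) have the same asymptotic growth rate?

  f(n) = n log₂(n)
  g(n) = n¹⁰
False

f(n) = n log₂(n) is O(n log n), and g(n) = n¹⁰ is O(n¹⁰).
Since they have different growth rates, f(n) = Θ(g(n)) is false.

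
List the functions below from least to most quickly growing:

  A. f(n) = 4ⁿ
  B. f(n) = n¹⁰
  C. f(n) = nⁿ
B < A < C

Comparing growth rates:
B = n¹⁰ is O(n¹⁰)
A = 4ⁿ is O(4ⁿ)
C = nⁿ is O(nⁿ)

Therefore, the order from slowest to fastest is: B < A < C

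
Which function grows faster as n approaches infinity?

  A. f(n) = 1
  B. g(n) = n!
B

f(n) = 1 is O(1), while g(n) = n! is O(n!).
Since O(n!) grows faster than O(1), g(n) dominates.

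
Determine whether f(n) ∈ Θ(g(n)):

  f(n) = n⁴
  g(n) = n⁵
False

f(n) = n⁴ is O(n⁴), and g(n) = n⁵ is O(n⁵).
Since they have different growth rates, f(n) = Θ(g(n)) is false.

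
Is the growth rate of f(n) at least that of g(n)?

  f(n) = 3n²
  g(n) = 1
True

f(n) = 3n² is O(n²), and g(n) = 1 is O(1).
Since O(n²) grows at least as fast as O(1), f(n) = Ω(g(n)) is true.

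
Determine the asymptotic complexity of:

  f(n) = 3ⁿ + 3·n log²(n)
O(3ⁿ)

The dominant term in 3ⁿ + 3·n log²(n) is 3ⁿ, which is Θ(3ⁿ).
Lower-order terms (3·n log²(n)) are asymptotically negligible.
Constants are absorbed, so the tightest bound is O(3ⁿ).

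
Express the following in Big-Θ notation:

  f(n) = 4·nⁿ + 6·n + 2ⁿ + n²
Θ(nⁿ)

Order the terms by growth rate: 6·n ≺ n² ≺ 2ⁿ ≺ 4·nⁿ.
The fastest-growing term 4·nⁿ dominates as n → ∞; dropping its constant factor gives Θ(nⁿ).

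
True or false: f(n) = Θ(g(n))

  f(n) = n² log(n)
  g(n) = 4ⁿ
False

f(n) = n² log(n) is O(n² log n), and g(n) = 4ⁿ is O(4ⁿ).
Since they have different growth rates, f(n) = Θ(g(n)) is false.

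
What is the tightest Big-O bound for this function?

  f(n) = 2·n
O(n)

The dominant term in 2·n is 2·n, which is Θ(n).
Constants are absorbed, so the tightest bound is O(n).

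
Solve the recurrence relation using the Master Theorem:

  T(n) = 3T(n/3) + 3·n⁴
Θ(n⁴)

Master Theorem: a = 3, b = 3, f(n) = 3·n⁴.
Compute the critical exponent d = log₃(3) = 1.
Compare f(n) = Θ(n⁴) against n^d:
  k = 4 > d = 1, so f(n) = Ω(n^(d+ε)) — Case 3.
  Regularity: a·(n/b)^4/n^4 = a/b^4 = 3/81 < 1 ✓.
  The top-level work dominates: T(n) = Θ(f(n)) = Θ(n⁴).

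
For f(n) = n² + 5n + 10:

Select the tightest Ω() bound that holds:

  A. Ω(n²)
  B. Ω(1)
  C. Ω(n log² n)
A

f(n) = n² + 5n + 10 is Ω(n²).
All listed options are valid Big-Ω bounds (lower bounds),
but Ω(n²) is the tightest (largest valid bound).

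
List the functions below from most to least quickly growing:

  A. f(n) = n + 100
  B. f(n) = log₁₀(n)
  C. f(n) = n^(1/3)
A > C > B

Comparing growth rates:
A = n + 100 is O(n)
C = n^(1/3) is O(n^(1/3))
B = log₁₀(n) is O(log n)

Therefore, the order from fastest to slowest is: A > C > B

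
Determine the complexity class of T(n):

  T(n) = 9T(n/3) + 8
Θ(n²)

Master Theorem: a = 9, b = 3, f(n) = 8.
Compute the critical exponent d = log₃(9) = 2.
Compare f(n) = Θ(1) against n^d:
  k = 0 < d = 2, so f(n) = O(n^(d-ε)) — Case 1.
  The recursion cost dominates: T(n) = Θ(n^d) = Θ(n²).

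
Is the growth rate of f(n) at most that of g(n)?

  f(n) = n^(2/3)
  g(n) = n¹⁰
True

f(n) = n^(2/3) is O(n^(2/3)), and g(n) = n¹⁰ is O(n¹⁰).
Since O(n^(2/3)) ⊆ O(n¹⁰) (f grows no faster than g), f(n) = O(g(n)) is true.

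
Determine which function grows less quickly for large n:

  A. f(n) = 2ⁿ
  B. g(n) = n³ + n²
B

f(n) = 2ⁿ is O(2ⁿ), while g(n) = n³ + n² is O(n³).
Since O(n³) grows slower than O(2ⁿ), g(n) is dominated.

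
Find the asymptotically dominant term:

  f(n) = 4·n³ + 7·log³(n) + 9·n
4·n³

Looking at each term:
  - 4·n³ is O(n³)
  - 7·log³(n) is O(log³ n)
  - 9·n is O(n)

The term 4·n³ (O(n³)) grows fastest and dominates all others.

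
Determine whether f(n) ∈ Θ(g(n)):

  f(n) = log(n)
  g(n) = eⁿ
False

f(n) = log(n) is O(log n), and g(n) = eⁿ is O(eⁿ).
Since they have different growth rates, f(n) = Θ(g(n)) is false.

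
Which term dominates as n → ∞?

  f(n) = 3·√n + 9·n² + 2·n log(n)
9·n²

Looking at each term:
  - 3·√n is O(√n)
  - 9·n² is O(n²)
  - 2·n log(n) is O(n log n)

The term 9·n² (O(n²)) grows fastest and dominates all others.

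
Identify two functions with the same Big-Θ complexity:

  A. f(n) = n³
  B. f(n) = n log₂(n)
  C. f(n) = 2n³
A and C

Examining each function:
  A. n³ is O(n³)
  B. n log₂(n) is O(n log n)
  C. 2n³ is O(n³)

Functions A and C both have the same complexity class.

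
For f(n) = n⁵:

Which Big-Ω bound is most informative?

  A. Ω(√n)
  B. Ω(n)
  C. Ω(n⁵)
C

f(n) = n⁵ is Ω(n⁵).
All listed options are valid Big-Ω bounds (lower bounds),
but Ω(n⁵) is the tightest (largest valid bound).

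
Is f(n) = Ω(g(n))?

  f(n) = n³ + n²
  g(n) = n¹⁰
False

f(n) = n³ + n² is O(n³), and g(n) = n¹⁰ is O(n¹⁰).
Since O(n³) grows slower than O(n¹⁰), f(n) = Ω(g(n)) is false.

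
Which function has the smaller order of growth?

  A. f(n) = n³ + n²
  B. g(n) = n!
A

f(n) = n³ + n² is O(n³), while g(n) = n! is O(n!).
Since O(n³) grows slower than O(n!), f(n) is dominated.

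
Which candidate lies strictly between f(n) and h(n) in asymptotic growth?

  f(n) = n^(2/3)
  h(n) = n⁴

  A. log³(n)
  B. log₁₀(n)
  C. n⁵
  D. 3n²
D

We need g(n) with n^(2/3) = o(g(n)) and g(n) = o(n⁴), i.e. O(n^(2/3)) ≺ g ≺ O(n⁴).
Check each option:
  A. log³(n) — O(log³ n) does not grow strictly faster than f(n)
  B. log₁₀(n) — O(log n) does not grow strictly faster than f(n)
  C. n⁵ — O(n⁵) does not grow strictly slower than h(n)
  D. 3n² — O(n²) is strictly between O(n^(2/3)) and O(n⁴) ✓

Only option D (3n²) lies strictly between.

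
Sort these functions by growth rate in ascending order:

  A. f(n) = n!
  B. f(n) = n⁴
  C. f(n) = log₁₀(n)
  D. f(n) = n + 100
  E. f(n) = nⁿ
C < D < B < A < E

Comparing growth rates:
C = log₁₀(n) is O(log n)
D = n + 100 is O(n)
B = n⁴ is O(n⁴)
A = n! is O(n!)
E = nⁿ is O(nⁿ)

Therefore, the order from slowest to fastest is: C < D < B < A < E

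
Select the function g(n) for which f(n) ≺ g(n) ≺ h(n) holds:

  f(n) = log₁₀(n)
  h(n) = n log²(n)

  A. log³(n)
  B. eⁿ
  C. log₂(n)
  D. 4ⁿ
A

We need g(n) with log₁₀(n) = o(g(n)) and g(n) = o(n log²(n)), i.e. O(log n) ≺ g ≺ O(n log² n).
Check each option:
  A. log³(n) — O(log³ n) is strictly between O(log n) and O(n log² n) ✓
  B. eⁿ — O(eⁿ) does not grow strictly slower than h(n)
  C. log₂(n) — O(log n) does not grow strictly faster than f(n)
  D. 4ⁿ — O(4ⁿ) does not grow strictly slower than h(n)

Only option A (log³(n)) lies strictly between.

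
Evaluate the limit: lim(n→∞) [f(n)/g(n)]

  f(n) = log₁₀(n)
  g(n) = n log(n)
0

Since log₁₀(n) (O(log n)) grows slower than n log(n) (O(n log n)),
the ratio f(n)/g(n) → 0 as n → ∞.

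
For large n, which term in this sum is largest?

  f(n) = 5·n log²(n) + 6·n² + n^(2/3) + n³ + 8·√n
n³

Looking at each term:
  - 5·n log²(n) is O(n log² n)
  - 6·n² is O(n²)
  - n^(2/3) is O(n^(2/3))
  - n³ is O(n³)
  - 8·√n is O(√n)

The term n³ (O(n³)) grows fastest and dominates all others.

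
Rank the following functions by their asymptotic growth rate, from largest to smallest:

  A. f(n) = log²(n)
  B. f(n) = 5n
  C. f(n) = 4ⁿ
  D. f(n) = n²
C > D > B > A

Comparing growth rates:
C = 4ⁿ is O(4ⁿ)
D = n² is O(n²)
B = 5n is O(n)
A = log²(n) is O(log² n)

Therefore, the order from fastest to slowest is: C > D > B > A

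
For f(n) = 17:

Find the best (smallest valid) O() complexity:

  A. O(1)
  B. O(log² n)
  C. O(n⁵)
A

f(n) = 17 is O(1).
All listed options are valid Big-O bounds (upper bounds),
but O(1) is the tightest (smallest valid bound).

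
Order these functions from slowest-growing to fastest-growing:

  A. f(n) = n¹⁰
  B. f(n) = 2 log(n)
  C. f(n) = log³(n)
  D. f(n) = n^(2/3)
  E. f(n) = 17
E < B < C < D < A

Comparing growth rates:
E = 17 is O(1)
B = 2 log(n) is O(log n)
C = log³(n) is O(log³ n)
D = n^(2/3) is O(n^(2/3))
A = n¹⁰ is O(n¹⁰)

Therefore, the order from slowest to fastest is: E < B < C < D < A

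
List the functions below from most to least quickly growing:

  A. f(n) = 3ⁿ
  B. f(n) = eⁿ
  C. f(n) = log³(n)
A > B > C

Comparing growth rates:
A = 3ⁿ is O(3ⁿ)
B = eⁿ is O(eⁿ)
C = log³(n) is O(log³ n)

Therefore, the order from fastest to slowest is: A > B > C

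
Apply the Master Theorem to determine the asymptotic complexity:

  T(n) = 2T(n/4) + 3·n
Θ(n)

Master Theorem: a = 2, b = 4, f(n) = 3·n.
Compute the critical exponent d = log₄(2) = 0.500.
Compare f(n) = Θ(n) against n^d:
  k = 1 > d = 0.500, so f(n) = Ω(n^(d+ε)) — Case 3.
  Regularity: a·(n/b)^1/n^1 = a/b^1 = 2/4 < 1 ✓.
  The top-level work dominates: T(n) = Θ(f(n)) = Θ(n).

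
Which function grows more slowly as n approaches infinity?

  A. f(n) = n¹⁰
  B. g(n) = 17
B

f(n) = n¹⁰ is O(n¹⁰), while g(n) = 17 is O(1).
Since O(1) grows slower than O(n¹⁰), g(n) is dominated.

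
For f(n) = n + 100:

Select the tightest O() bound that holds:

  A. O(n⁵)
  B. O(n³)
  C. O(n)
C

f(n) = n + 100 is O(n).
All listed options are valid Big-O bounds (upper bounds),
but O(n) is the tightest (smallest valid bound).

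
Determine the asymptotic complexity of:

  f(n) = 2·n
O(n)

The dominant term in 2·n is 2·n, which is Θ(n).
Constants are absorbed, so the tightest bound is O(n).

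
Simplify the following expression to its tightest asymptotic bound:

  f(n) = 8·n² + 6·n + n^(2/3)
Θ(n²)

Order the terms by growth rate: n^(2/3) ≺ 6·n ≺ 8·n².
The fastest-growing term 8·n² dominates as n → ∞; dropping its constant factor gives Θ(n²).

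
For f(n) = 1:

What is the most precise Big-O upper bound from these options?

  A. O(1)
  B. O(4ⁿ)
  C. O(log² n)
A

f(n) = 1 is O(1).
All listed options are valid Big-O bounds (upper bounds),
but O(1) is the tightest (smallest valid bound).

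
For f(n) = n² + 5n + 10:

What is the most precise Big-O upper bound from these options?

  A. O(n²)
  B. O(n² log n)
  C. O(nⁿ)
A

f(n) = n² + 5n + 10 is O(n²).
All listed options are valid Big-O bounds (upper bounds),
but O(n²) is the tightest (smallest valid bound).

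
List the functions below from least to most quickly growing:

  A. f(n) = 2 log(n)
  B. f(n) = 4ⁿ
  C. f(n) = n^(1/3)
A < C < B

Comparing growth rates:
A = 2 log(n) is O(log n)
C = n^(1/3) is O(n^(1/3))
B = 4ⁿ is O(4ⁿ)

Therefore, the order from slowest to fastest is: A < C < B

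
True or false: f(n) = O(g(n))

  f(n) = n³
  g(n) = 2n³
True

f(n) = n³ and g(n) = 2n³ are both O(n³).
Big-O permits equal growth rates (f ≤ c·g for some c), so f(n) = O(g(n)) is true.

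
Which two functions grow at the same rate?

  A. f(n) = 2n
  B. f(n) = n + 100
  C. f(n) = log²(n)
A and B

Examining each function:
  A. 2n is O(n)
  B. n + 100 is O(n)
  C. log²(n) is O(log² n)

Functions A and B both have the same complexity class.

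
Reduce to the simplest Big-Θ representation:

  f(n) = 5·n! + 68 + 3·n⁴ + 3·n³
Θ(n!)

Order the terms by growth rate: 68 ≺ 3·n³ ≺ 3·n⁴ ≺ 5·n!.
The fastest-growing term 5·n! dominates as n → ∞; dropping its constant factor gives Θ(n!).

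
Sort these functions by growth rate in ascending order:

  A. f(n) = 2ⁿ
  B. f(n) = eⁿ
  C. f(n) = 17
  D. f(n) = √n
C < D < A < B

Comparing growth rates:
C = 17 is O(1)
D = √n is O(√n)
A = 2ⁿ is O(2ⁿ)
B = eⁿ is O(eⁿ)

Therefore, the order from slowest to fastest is: C < D < A < B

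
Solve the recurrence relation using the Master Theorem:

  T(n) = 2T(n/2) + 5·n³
Θ(n³)

Master Theorem: a = 2, b = 2, f(n) = 5·n³.
Compute the critical exponent d = log₂(2) = 1.
Compare f(n) = Θ(n³) against n^d:
  k = 3 > d = 1, so f(n) = Ω(n^(d+ε)) — Case 3.
  Regularity: a·(n/b)^3/n^3 = a/b^3 = 2/8 < 1 ✓.
  The top-level work dominates: T(n) = Θ(f(n)) = Θ(n³).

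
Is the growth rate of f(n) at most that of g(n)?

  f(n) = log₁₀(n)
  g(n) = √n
True

f(n) = log₁₀(n) is O(log n), and g(n) = √n is O(√n).
Since O(log n) ⊆ O(√n) (f grows no faster than g), f(n) = O(g(n)) is true.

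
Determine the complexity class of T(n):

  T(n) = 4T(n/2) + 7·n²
Θ(n² log n)

Master Theorem: a = 4, b = 2, f(n) = 7·n².
Compute the critical exponent d = log₂(4) = 2.
Compare f(n) = Θ(n²) against n^d:
  k = 2 = d, so f(n) = Θ(n^d) — Case 2.
  Work is balanced across levels: T(n) = Θ(n^d log n) = Θ(n² log n).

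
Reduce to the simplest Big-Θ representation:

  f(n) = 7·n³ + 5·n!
Θ(n!)

Order the terms by growth rate: 7·n³ ≺ 5·n!.
The fastest-growing term 5·n! dominates as n → ∞; dropping its constant factor gives Θ(n!).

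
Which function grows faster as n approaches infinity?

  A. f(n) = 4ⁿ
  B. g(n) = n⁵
A

f(n) = 4ⁿ is O(4ⁿ), while g(n) = n⁵ is O(n⁵).
Since O(4ⁿ) grows faster than O(n⁵), f(n) dominates.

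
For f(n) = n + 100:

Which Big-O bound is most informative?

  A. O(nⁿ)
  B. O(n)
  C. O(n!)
B

f(n) = n + 100 is O(n).
All listed options are valid Big-O bounds (upper bounds),
but O(n) is the tightest (smallest valid bound).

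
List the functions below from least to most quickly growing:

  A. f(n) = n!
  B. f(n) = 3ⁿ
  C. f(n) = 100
C < B < A

Comparing growth rates:
C = 100 is O(1)
B = 3ⁿ is O(3ⁿ)
A = n! is O(n!)

Therefore, the order from slowest to fastest is: C < B < A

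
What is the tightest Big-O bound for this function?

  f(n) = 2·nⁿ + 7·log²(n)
O(nⁿ)

The dominant term in 2·nⁿ + 7·log²(n) is 2·nⁿ, which is Θ(nⁿ).
Lower-order terms (7·log²(n)) are asymptotically negligible.
Constants are absorbed, so the tightest bound is O(nⁿ).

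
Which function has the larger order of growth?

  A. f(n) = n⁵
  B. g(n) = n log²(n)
A

f(n) = n⁵ is O(n⁵), while g(n) = n log²(n) is O(n log² n).
Since O(n⁵) grows faster than O(n log² n), f(n) dominates.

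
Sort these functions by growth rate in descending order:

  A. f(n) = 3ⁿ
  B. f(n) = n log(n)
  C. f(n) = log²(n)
A > B > C

Comparing growth rates:
A = 3ⁿ is O(3ⁿ)
B = n log(n) is O(n log n)
C = log²(n) is O(log² n)

Therefore, the order from fastest to slowest is: A > B > C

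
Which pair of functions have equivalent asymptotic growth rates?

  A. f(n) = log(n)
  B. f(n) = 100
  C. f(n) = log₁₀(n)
A and C

Examining each function:
  A. log(n) is O(log n)
  B. 100 is O(1)
  C. log₁₀(n) is O(log n)

Functions A and C both have the same complexity class.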